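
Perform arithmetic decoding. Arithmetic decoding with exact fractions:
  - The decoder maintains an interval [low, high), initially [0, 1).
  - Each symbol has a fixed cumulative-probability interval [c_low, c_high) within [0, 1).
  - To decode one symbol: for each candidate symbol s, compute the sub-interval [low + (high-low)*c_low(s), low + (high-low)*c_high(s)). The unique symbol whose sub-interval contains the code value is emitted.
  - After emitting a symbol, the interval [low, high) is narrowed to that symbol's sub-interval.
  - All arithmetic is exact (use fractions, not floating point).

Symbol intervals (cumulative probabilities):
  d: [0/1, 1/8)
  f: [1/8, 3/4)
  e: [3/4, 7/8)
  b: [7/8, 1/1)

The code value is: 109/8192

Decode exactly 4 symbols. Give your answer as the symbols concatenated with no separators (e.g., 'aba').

Answer: ddee

Derivation:
Step 1: interval [0/1, 1/1), width = 1/1 - 0/1 = 1/1
  'd': [0/1 + 1/1*0/1, 0/1 + 1/1*1/8) = [0/1, 1/8) <- contains code 109/8192
  'f': [0/1 + 1/1*1/8, 0/1 + 1/1*3/4) = [1/8, 3/4)
  'e': [0/1 + 1/1*3/4, 0/1 + 1/1*7/8) = [3/4, 7/8)
  'b': [0/1 + 1/1*7/8, 0/1 + 1/1*1/1) = [7/8, 1/1)
  emit 'd', narrow to [0/1, 1/8)
Step 2: interval [0/1, 1/8), width = 1/8 - 0/1 = 1/8
  'd': [0/1 + 1/8*0/1, 0/1 + 1/8*1/8) = [0/1, 1/64) <- contains code 109/8192
  'f': [0/1 + 1/8*1/8, 0/1 + 1/8*3/4) = [1/64, 3/32)
  'e': [0/1 + 1/8*3/4, 0/1 + 1/8*7/8) = [3/32, 7/64)
  'b': [0/1 + 1/8*7/8, 0/1 + 1/8*1/1) = [7/64, 1/8)
  emit 'd', narrow to [0/1, 1/64)
Step 3: interval [0/1, 1/64), width = 1/64 - 0/1 = 1/64
  'd': [0/1 + 1/64*0/1, 0/1 + 1/64*1/8) = [0/1, 1/512)
  'f': [0/1 + 1/64*1/8, 0/1 + 1/64*3/4) = [1/512, 3/256)
  'e': [0/1 + 1/64*3/4, 0/1 + 1/64*7/8) = [3/256, 7/512) <- contains code 109/8192
  'b': [0/1 + 1/64*7/8, 0/1 + 1/64*1/1) = [7/512, 1/64)
  emit 'e', narrow to [3/256, 7/512)
Step 4: interval [3/256, 7/512), width = 7/512 - 3/256 = 1/512
  'd': [3/256 + 1/512*0/1, 3/256 + 1/512*1/8) = [3/256, 49/4096)
  'f': [3/256 + 1/512*1/8, 3/256 + 1/512*3/4) = [49/4096, 27/2048)
  'e': [3/256 + 1/512*3/4, 3/256 + 1/512*7/8) = [27/2048, 55/4096) <- contains code 109/8192
  'b': [3/256 + 1/512*7/8, 3/256 + 1/512*1/1) = [55/4096, 7/512)
  emit 'e', narrow to [27/2048, 55/4096)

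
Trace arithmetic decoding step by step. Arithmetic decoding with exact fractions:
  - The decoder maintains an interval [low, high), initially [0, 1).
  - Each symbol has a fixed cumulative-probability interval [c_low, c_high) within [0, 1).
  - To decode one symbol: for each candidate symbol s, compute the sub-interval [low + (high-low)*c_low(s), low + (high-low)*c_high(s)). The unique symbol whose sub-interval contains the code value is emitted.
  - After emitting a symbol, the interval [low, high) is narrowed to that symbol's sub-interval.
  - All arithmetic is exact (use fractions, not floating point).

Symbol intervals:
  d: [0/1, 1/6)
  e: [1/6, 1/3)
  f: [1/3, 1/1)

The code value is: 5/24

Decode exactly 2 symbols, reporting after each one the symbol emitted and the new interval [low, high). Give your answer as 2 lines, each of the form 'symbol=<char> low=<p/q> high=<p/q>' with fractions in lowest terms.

Step 1: interval [0/1, 1/1), width = 1/1 - 0/1 = 1/1
  'd': [0/1 + 1/1*0/1, 0/1 + 1/1*1/6) = [0/1, 1/6)
  'e': [0/1 + 1/1*1/6, 0/1 + 1/1*1/3) = [1/6, 1/3) <- contains code 5/24
  'f': [0/1 + 1/1*1/3, 0/1 + 1/1*1/1) = [1/3, 1/1)
  emit 'e', narrow to [1/6, 1/3)
Step 2: interval [1/6, 1/3), width = 1/3 - 1/6 = 1/6
  'd': [1/6 + 1/6*0/1, 1/6 + 1/6*1/6) = [1/6, 7/36)
  'e': [1/6 + 1/6*1/6, 1/6 + 1/6*1/3) = [7/36, 2/9) <- contains code 5/24
  'f': [1/6 + 1/6*1/3, 1/6 + 1/6*1/1) = [2/9, 1/3)
  emit 'e', narrow to [7/36, 2/9)

Answer: symbol=e low=1/6 high=1/3
symbol=e low=7/36 high=2/9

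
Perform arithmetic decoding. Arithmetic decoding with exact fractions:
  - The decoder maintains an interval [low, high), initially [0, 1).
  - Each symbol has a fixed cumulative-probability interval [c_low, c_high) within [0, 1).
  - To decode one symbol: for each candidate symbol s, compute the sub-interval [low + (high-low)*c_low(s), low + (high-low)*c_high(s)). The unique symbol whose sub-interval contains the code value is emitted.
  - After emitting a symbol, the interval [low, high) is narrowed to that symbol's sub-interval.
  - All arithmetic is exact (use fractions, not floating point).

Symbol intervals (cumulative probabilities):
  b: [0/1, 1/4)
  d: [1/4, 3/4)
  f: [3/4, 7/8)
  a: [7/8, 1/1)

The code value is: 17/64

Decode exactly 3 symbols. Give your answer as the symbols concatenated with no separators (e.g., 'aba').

Answer: dbb

Derivation:
Step 1: interval [0/1, 1/1), width = 1/1 - 0/1 = 1/1
  'b': [0/1 + 1/1*0/1, 0/1 + 1/1*1/4) = [0/1, 1/4)
  'd': [0/1 + 1/1*1/4, 0/1 + 1/1*3/4) = [1/4, 3/4) <- contains code 17/64
  'f': [0/1 + 1/1*3/4, 0/1 + 1/1*7/8) = [3/4, 7/8)
  'a': [0/1 + 1/1*7/8, 0/1 + 1/1*1/1) = [7/8, 1/1)
  emit 'd', narrow to [1/4, 3/4)
Step 2: interval [1/4, 3/4), width = 3/4 - 1/4 = 1/2
  'b': [1/4 + 1/2*0/1, 1/4 + 1/2*1/4) = [1/4, 3/8) <- contains code 17/64
  'd': [1/4 + 1/2*1/4, 1/4 + 1/2*3/4) = [3/8, 5/8)
  'f': [1/4 + 1/2*3/4, 1/4 + 1/2*7/8) = [5/8, 11/16)
  'a': [1/4 + 1/2*7/8, 1/4 + 1/2*1/1) = [11/16, 3/4)
  emit 'b', narrow to [1/4, 3/8)
Step 3: interval [1/4, 3/8), width = 3/8 - 1/4 = 1/8
  'b': [1/4 + 1/8*0/1, 1/4 + 1/8*1/4) = [1/4, 9/32) <- contains code 17/64
  'd': [1/4 + 1/8*1/4, 1/4 + 1/8*3/4) = [9/32, 11/32)
  'f': [1/4 + 1/8*3/4, 1/4 + 1/8*7/8) = [11/32, 23/64)
  'a': [1/4 + 1/8*7/8, 1/4 + 1/8*1/1) = [23/64, 3/8)
  emit 'b', narrow to [1/4, 9/32)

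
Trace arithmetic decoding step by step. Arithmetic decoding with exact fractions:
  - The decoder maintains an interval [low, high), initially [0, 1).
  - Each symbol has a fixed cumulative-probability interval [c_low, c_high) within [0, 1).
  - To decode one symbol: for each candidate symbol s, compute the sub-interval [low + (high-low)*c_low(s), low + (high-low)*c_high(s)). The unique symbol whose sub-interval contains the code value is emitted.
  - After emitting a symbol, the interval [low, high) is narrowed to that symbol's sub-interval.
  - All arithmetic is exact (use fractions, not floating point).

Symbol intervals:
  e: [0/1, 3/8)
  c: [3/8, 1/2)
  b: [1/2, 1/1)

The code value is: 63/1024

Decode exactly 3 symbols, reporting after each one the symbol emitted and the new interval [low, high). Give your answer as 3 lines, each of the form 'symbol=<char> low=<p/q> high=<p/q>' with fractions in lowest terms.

Answer: symbol=e low=0/1 high=3/8
symbol=e low=0/1 high=9/64
symbol=c low=27/512 high=9/128

Derivation:
Step 1: interval [0/1, 1/1), width = 1/1 - 0/1 = 1/1
  'e': [0/1 + 1/1*0/1, 0/1 + 1/1*3/8) = [0/1, 3/8) <- contains code 63/1024
  'c': [0/1 + 1/1*3/8, 0/1 + 1/1*1/2) = [3/8, 1/2)
  'b': [0/1 + 1/1*1/2, 0/1 + 1/1*1/1) = [1/2, 1/1)
  emit 'e', narrow to [0/1, 3/8)
Step 2: interval [0/1, 3/8), width = 3/8 - 0/1 = 3/8
  'e': [0/1 + 3/8*0/1, 0/1 + 3/8*3/8) = [0/1, 9/64) <- contains code 63/1024
  'c': [0/1 + 3/8*3/8, 0/1 + 3/8*1/2) = [9/64, 3/16)
  'b': [0/1 + 3/8*1/2, 0/1 + 3/8*1/1) = [3/16, 3/8)
  emit 'e', narrow to [0/1, 9/64)
Step 3: interval [0/1, 9/64), width = 9/64 - 0/1 = 9/64
  'e': [0/1 + 9/64*0/1, 0/1 + 9/64*3/8) = [0/1, 27/512)
  'c': [0/1 + 9/64*3/8, 0/1 + 9/64*1/2) = [27/512, 9/128) <- contains code 63/1024
  'b': [0/1 + 9/64*1/2, 0/1 + 9/64*1/1) = [9/128, 9/64)
  emit 'c', narrow to [27/512, 9/128)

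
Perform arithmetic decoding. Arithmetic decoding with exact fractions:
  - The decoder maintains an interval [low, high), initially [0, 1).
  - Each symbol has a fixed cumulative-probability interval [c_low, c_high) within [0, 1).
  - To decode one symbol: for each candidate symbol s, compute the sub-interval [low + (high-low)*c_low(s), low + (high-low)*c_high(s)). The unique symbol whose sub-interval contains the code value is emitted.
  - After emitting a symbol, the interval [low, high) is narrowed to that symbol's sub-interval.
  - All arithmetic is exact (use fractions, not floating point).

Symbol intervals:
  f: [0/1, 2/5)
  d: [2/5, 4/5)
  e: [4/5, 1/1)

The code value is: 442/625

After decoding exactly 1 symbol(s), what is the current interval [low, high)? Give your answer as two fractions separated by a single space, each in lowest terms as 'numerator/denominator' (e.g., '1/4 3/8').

Step 1: interval [0/1, 1/1), width = 1/1 - 0/1 = 1/1
  'f': [0/1 + 1/1*0/1, 0/1 + 1/1*2/5) = [0/1, 2/5)
  'd': [0/1 + 1/1*2/5, 0/1 + 1/1*4/5) = [2/5, 4/5) <- contains code 442/625
  'e': [0/1 + 1/1*4/5, 0/1 + 1/1*1/1) = [4/5, 1/1)
  emit 'd', narrow to [2/5, 4/5)

Answer: 2/5 4/5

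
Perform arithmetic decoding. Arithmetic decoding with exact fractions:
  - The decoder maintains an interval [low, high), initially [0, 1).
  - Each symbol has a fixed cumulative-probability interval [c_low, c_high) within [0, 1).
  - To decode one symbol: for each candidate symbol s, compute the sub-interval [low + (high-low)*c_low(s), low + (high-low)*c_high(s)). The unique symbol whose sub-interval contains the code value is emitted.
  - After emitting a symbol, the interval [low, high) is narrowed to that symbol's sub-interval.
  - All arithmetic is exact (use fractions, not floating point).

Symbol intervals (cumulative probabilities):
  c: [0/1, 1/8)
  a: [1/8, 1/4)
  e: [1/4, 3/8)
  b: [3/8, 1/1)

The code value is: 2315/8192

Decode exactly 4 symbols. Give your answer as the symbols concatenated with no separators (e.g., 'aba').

Answer: eecb

Derivation:
Step 1: interval [0/1, 1/1), width = 1/1 - 0/1 = 1/1
  'c': [0/1 + 1/1*0/1, 0/1 + 1/1*1/8) = [0/1, 1/8)
  'a': [0/1 + 1/1*1/8, 0/1 + 1/1*1/4) = [1/8, 1/4)
  'e': [0/1 + 1/1*1/4, 0/1 + 1/1*3/8) = [1/4, 3/8) <- contains code 2315/8192
  'b': [0/1 + 1/1*3/8, 0/1 + 1/1*1/1) = [3/8, 1/1)
  emit 'e', narrow to [1/4, 3/8)
Step 2: interval [1/4, 3/8), width = 3/8 - 1/4 = 1/8
  'c': [1/4 + 1/8*0/1, 1/4 + 1/8*1/8) = [1/4, 17/64)
  'a': [1/4 + 1/8*1/8, 1/4 + 1/8*1/4) = [17/64, 9/32)
  'e': [1/4 + 1/8*1/4, 1/4 + 1/8*3/8) = [9/32, 19/64) <- contains code 2315/8192
  'b': [1/4 + 1/8*3/8, 1/4 + 1/8*1/1) = [19/64, 3/8)
  emit 'e', narrow to [9/32, 19/64)
Step 3: interval [9/32, 19/64), width = 19/64 - 9/32 = 1/64
  'c': [9/32 + 1/64*0/1, 9/32 + 1/64*1/8) = [9/32, 145/512) <- contains code 2315/8192
  'a': [9/32 + 1/64*1/8, 9/32 + 1/64*1/4) = [145/512, 73/256)
  'e': [9/32 + 1/64*1/4, 9/32 + 1/64*3/8) = [73/256, 147/512)
  'b': [9/32 + 1/64*3/8, 9/32 + 1/64*1/1) = [147/512, 19/64)
  emit 'c', narrow to [9/32, 145/512)
Step 4: interval [9/32, 145/512), width = 145/512 - 9/32 = 1/512
  'c': [9/32 + 1/512*0/1, 9/32 + 1/512*1/8) = [9/32, 1153/4096)
  'a': [9/32 + 1/512*1/8, 9/32 + 1/512*1/4) = [1153/4096, 577/2048)
  'e': [9/32 + 1/512*1/4, 9/32 + 1/512*3/8) = [577/2048, 1155/4096)
  'b': [9/32 + 1/512*3/8, 9/32 + 1/512*1/1) = [1155/4096, 145/512) <- contains code 2315/8192
  emit 'b', narrow to [1155/4096, 145/512)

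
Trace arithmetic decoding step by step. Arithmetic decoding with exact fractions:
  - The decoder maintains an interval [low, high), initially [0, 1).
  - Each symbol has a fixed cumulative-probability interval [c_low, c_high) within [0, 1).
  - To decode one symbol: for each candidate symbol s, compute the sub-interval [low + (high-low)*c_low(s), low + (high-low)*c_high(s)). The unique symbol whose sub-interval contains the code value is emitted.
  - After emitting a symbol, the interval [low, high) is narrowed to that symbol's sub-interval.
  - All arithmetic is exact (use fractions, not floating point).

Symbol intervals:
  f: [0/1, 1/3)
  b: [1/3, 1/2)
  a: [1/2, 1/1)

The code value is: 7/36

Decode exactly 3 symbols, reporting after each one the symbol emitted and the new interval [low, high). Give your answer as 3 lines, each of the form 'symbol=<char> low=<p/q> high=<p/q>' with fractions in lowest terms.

Answer: symbol=f low=0/1 high=1/3
symbol=a low=1/6 high=1/3
symbol=f low=1/6 high=2/9

Derivation:
Step 1: interval [0/1, 1/1), width = 1/1 - 0/1 = 1/1
  'f': [0/1 + 1/1*0/1, 0/1 + 1/1*1/3) = [0/1, 1/3) <- contains code 7/36
  'b': [0/1 + 1/1*1/3, 0/1 + 1/1*1/2) = [1/3, 1/2)
  'a': [0/1 + 1/1*1/2, 0/1 + 1/1*1/1) = [1/2, 1/1)
  emit 'f', narrow to [0/1, 1/3)
Step 2: interval [0/1, 1/3), width = 1/3 - 0/1 = 1/3
  'f': [0/1 + 1/3*0/1, 0/1 + 1/3*1/3) = [0/1, 1/9)
  'b': [0/1 + 1/3*1/3, 0/1 + 1/3*1/2) = [1/9, 1/6)
  'a': [0/1 + 1/3*1/2, 0/1 + 1/3*1/1) = [1/6, 1/3) <- contains code 7/36
  emit 'a', narrow to [1/6, 1/3)
Step 3: interval [1/6, 1/3), width = 1/3 - 1/6 = 1/6
  'f': [1/6 + 1/6*0/1, 1/6 + 1/6*1/3) = [1/6, 2/9) <- contains code 7/36
  'b': [1/6 + 1/6*1/3, 1/6 + 1/6*1/2) = [2/9, 1/4)
  'a': [1/6 + 1/6*1/2, 1/6 + 1/6*1/1) = [1/4, 1/3)
  emit 'f', narrow to [1/6, 2/9)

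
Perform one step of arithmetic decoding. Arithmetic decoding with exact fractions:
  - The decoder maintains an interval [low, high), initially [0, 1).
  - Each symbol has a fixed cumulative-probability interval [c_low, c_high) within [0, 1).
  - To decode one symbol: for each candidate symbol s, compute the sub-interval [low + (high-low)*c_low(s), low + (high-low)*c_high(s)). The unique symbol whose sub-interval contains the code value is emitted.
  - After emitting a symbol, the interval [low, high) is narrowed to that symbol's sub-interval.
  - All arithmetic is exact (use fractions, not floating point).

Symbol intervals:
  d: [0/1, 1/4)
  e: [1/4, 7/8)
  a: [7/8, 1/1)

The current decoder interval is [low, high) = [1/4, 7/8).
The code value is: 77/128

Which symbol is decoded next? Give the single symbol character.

Answer: e

Derivation:
Interval width = high − low = 7/8 − 1/4 = 5/8
Scaled code = (code − low) / width = (77/128 − 1/4) / 5/8 = 9/16
  d: [0/1, 1/4) 
  e: [1/4, 7/8) ← scaled code falls here ✓
  a: [7/8, 1/1) 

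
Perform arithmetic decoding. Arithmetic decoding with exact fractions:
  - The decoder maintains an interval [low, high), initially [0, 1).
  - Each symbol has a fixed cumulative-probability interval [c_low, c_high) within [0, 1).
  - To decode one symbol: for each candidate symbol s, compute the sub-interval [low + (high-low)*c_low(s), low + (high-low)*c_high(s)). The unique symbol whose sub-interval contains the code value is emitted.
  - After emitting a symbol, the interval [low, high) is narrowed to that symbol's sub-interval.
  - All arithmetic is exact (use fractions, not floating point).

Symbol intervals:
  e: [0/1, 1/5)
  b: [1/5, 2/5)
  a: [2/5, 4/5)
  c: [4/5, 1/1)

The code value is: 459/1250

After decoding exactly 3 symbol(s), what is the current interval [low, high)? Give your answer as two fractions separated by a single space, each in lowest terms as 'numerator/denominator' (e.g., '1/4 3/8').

Step 1: interval [0/1, 1/1), width = 1/1 - 0/1 = 1/1
  'e': [0/1 + 1/1*0/1, 0/1 + 1/1*1/5) = [0/1, 1/5)
  'b': [0/1 + 1/1*1/5, 0/1 + 1/1*2/5) = [1/5, 2/5) <- contains code 459/1250
  'a': [0/1 + 1/1*2/5, 0/1 + 1/1*4/5) = [2/5, 4/5)
  'c': [0/1 + 1/1*4/5, 0/1 + 1/1*1/1) = [4/5, 1/1)
  emit 'b', narrow to [1/5, 2/5)
Step 2: interval [1/5, 2/5), width = 2/5 - 1/5 = 1/5
  'e': [1/5 + 1/5*0/1, 1/5 + 1/5*1/5) = [1/5, 6/25)
  'b': [1/5 + 1/5*1/5, 1/5 + 1/5*2/5) = [6/25, 7/25)
  'a': [1/5 + 1/5*2/5, 1/5 + 1/5*4/5) = [7/25, 9/25)
  'c': [1/5 + 1/5*4/5, 1/5 + 1/5*1/1) = [9/25, 2/5) <- contains code 459/1250
  emit 'c', narrow to [9/25, 2/5)
Step 3: interval [9/25, 2/5), width = 2/5 - 9/25 = 1/25
  'e': [9/25 + 1/25*0/1, 9/25 + 1/25*1/5) = [9/25, 46/125) <- contains code 459/1250
  'b': [9/25 + 1/25*1/5, 9/25 + 1/25*2/5) = [46/125, 47/125)
  'a': [9/25 + 1/25*2/5, 9/25 + 1/25*4/5) = [47/125, 49/125)
  'c': [9/25 + 1/25*4/5, 9/25 + 1/25*1/1) = [49/125, 2/5)
  emit 'e', narrow to [9/25, 46/125)

Answer: 9/25 46/125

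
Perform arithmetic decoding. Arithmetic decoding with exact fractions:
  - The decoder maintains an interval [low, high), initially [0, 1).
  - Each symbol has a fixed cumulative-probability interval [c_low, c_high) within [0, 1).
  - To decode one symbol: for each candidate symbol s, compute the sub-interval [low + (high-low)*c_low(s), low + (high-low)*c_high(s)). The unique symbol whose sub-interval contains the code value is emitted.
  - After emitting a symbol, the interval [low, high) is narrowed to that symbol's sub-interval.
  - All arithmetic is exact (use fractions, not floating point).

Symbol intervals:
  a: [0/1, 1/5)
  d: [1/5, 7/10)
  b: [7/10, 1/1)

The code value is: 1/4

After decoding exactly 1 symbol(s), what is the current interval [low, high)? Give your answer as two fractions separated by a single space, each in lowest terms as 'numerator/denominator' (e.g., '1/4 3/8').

Answer: 1/5 7/10

Derivation:
Step 1: interval [0/1, 1/1), width = 1/1 - 0/1 = 1/1
  'a': [0/1 + 1/1*0/1, 0/1 + 1/1*1/5) = [0/1, 1/5)
  'd': [0/1 + 1/1*1/5, 0/1 + 1/1*7/10) = [1/5, 7/10) <- contains code 1/4
  'b': [0/1 + 1/1*7/10, 0/1 + 1/1*1/1) = [7/10, 1/1)
  emit 'd', narrow to [1/5, 7/10)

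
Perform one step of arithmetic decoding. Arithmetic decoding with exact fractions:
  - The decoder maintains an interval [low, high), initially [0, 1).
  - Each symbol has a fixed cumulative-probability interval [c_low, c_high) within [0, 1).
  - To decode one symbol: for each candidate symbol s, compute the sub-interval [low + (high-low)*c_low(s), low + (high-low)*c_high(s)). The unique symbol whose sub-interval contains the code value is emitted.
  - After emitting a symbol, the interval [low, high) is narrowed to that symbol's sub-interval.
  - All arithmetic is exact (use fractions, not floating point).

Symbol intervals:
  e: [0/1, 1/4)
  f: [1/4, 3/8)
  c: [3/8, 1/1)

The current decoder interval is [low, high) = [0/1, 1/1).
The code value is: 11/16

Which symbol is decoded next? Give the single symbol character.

Interval width = high − low = 1/1 − 0/1 = 1/1
Scaled code = (code − low) / width = (11/16 − 0/1) / 1/1 = 11/16
  e: [0/1, 1/4) 
  f: [1/4, 3/8) 
  c: [3/8, 1/1) ← scaled code falls here ✓

Answer: c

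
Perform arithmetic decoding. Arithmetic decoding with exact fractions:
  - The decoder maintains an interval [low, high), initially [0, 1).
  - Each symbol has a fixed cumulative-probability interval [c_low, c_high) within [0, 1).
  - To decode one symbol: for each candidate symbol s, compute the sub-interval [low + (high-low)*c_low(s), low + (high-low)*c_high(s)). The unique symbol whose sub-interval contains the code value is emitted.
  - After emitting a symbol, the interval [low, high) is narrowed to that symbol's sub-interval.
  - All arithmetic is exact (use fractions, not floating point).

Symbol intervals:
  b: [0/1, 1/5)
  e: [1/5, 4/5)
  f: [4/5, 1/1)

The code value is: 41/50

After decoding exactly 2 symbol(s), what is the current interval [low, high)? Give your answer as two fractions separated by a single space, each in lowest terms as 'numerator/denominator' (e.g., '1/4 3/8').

Step 1: interval [0/1, 1/1), width = 1/1 - 0/1 = 1/1
  'b': [0/1 + 1/1*0/1, 0/1 + 1/1*1/5) = [0/1, 1/5)
  'e': [0/1 + 1/1*1/5, 0/1 + 1/1*4/5) = [1/5, 4/5)
  'f': [0/1 + 1/1*4/5, 0/1 + 1/1*1/1) = [4/5, 1/1) <- contains code 41/50
  emit 'f', narrow to [4/5, 1/1)
Step 2: interval [4/5, 1/1), width = 1/1 - 4/5 = 1/5
  'b': [4/5 + 1/5*0/1, 4/5 + 1/5*1/5) = [4/5, 21/25) <- contains code 41/50
  'e': [4/5 + 1/5*1/5, 4/5 + 1/5*4/5) = [21/25, 24/25)
  'f': [4/5 + 1/5*4/5, 4/5 + 1/5*1/1) = [24/25, 1/1)
  emit 'b', narrow to [4/5, 21/25)

Answer: 4/5 21/25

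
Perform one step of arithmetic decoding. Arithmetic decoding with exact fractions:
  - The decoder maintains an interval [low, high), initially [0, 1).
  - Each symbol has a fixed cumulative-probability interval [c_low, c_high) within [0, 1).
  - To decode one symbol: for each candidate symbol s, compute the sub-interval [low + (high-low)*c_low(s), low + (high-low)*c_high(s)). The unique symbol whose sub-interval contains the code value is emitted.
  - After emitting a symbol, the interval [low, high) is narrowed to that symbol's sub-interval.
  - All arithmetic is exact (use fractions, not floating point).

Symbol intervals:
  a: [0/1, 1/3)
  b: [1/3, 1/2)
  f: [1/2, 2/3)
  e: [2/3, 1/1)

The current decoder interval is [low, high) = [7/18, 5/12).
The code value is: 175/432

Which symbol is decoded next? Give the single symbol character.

Interval width = high − low = 5/12 − 7/18 = 1/36
Scaled code = (code − low) / width = (175/432 − 7/18) / 1/36 = 7/12
  a: [0/1, 1/3) 
  b: [1/3, 1/2) 
  f: [1/2, 2/3) ← scaled code falls here ✓
  e: [2/3, 1/1) 

Answer: f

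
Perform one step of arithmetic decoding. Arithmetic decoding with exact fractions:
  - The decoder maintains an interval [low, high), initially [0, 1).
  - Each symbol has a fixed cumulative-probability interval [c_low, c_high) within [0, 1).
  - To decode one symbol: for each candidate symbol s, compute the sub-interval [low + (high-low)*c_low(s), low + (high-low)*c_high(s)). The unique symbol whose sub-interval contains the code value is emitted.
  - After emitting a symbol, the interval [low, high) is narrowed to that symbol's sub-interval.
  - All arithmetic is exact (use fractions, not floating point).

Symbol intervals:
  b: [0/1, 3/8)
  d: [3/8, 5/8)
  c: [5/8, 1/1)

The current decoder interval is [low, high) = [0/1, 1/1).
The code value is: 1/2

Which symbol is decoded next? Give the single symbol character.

Answer: d

Derivation:
Interval width = high − low = 1/1 − 0/1 = 1/1
Scaled code = (code − low) / width = (1/2 − 0/1) / 1/1 = 1/2
  b: [0/1, 3/8) 
  d: [3/8, 5/8) ← scaled code falls here ✓
  c: [5/8, 1/1) 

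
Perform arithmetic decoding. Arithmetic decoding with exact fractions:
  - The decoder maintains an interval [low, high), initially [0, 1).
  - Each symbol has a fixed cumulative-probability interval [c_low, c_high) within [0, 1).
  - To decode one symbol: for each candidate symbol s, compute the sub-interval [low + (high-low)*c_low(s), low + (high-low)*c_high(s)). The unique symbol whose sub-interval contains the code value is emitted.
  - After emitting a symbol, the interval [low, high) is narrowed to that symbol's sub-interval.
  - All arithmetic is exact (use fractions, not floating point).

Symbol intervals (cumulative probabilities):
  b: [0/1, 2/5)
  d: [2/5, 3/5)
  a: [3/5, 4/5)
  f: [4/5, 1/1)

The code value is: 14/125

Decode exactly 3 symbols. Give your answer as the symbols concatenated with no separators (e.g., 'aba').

Answer: bba

Derivation:
Step 1: interval [0/1, 1/1), width = 1/1 - 0/1 = 1/1
  'b': [0/1 + 1/1*0/1, 0/1 + 1/1*2/5) = [0/1, 2/5) <- contains code 14/125
  'd': [0/1 + 1/1*2/5, 0/1 + 1/1*3/5) = [2/5, 3/5)
  'a': [0/1 + 1/1*3/5, 0/1 + 1/1*4/5) = [3/5, 4/5)
  'f': [0/1 + 1/1*4/5, 0/1 + 1/1*1/1) = [4/5, 1/1)
  emit 'b', narrow to [0/1, 2/5)
Step 2: interval [0/1, 2/5), width = 2/5 - 0/1 = 2/5
  'b': [0/1 + 2/5*0/1, 0/1 + 2/5*2/5) = [0/1, 4/25) <- contains code 14/125
  'd': [0/1 + 2/5*2/5, 0/1 + 2/5*3/5) = [4/25, 6/25)
  'a': [0/1 + 2/5*3/5, 0/1 + 2/5*4/5) = [6/25, 8/25)
  'f': [0/1 + 2/5*4/5, 0/1 + 2/5*1/1) = [8/25, 2/5)
  emit 'b', narrow to [0/1, 4/25)
Step 3: interval [0/1, 4/25), width = 4/25 - 0/1 = 4/25
  'b': [0/1 + 4/25*0/1, 0/1 + 4/25*2/5) = [0/1, 8/125)
  'd': [0/1 + 4/25*2/5, 0/1 + 4/25*3/5) = [8/125, 12/125)
  'a': [0/1 + 4/25*3/5, 0/1 + 4/25*4/5) = [12/125, 16/125) <- contains code 14/125
  'f': [0/1 + 4/25*4/5, 0/1 + 4/25*1/1) = [16/125, 4/25)
  emit 'a', narrow to [12/125, 16/125)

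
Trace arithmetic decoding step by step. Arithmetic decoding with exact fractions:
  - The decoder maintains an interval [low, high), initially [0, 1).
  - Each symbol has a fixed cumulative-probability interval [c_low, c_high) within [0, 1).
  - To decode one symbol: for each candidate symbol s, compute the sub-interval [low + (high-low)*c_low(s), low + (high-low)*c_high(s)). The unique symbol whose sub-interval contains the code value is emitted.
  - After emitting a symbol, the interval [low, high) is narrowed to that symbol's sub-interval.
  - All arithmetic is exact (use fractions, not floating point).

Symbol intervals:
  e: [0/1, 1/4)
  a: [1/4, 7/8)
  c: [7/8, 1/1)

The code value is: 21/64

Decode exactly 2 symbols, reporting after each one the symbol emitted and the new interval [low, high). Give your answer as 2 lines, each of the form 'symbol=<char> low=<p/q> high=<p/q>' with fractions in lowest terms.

Answer: symbol=a low=1/4 high=7/8
symbol=e low=1/4 high=13/32

Derivation:
Step 1: interval [0/1, 1/1), width = 1/1 - 0/1 = 1/1
  'e': [0/1 + 1/1*0/1, 0/1 + 1/1*1/4) = [0/1, 1/4)
  'a': [0/1 + 1/1*1/4, 0/1 + 1/1*7/8) = [1/4, 7/8) <- contains code 21/64
  'c': [0/1 + 1/1*7/8, 0/1 + 1/1*1/1) = [7/8, 1/1)
  emit 'a', narrow to [1/4, 7/8)
Step 2: interval [1/4, 7/8), width = 7/8 - 1/4 = 5/8
  'e': [1/4 + 5/8*0/1, 1/4 + 5/8*1/4) = [1/4, 13/32) <- contains code 21/64
  'a': [1/4 + 5/8*1/4, 1/4 + 5/8*7/8) = [13/32, 51/64)
  'c': [1/4 + 5/8*7/8, 1/4 + 5/8*1/1) = [51/64, 7/8)
  emit 'e', narrow to [1/4, 13/32)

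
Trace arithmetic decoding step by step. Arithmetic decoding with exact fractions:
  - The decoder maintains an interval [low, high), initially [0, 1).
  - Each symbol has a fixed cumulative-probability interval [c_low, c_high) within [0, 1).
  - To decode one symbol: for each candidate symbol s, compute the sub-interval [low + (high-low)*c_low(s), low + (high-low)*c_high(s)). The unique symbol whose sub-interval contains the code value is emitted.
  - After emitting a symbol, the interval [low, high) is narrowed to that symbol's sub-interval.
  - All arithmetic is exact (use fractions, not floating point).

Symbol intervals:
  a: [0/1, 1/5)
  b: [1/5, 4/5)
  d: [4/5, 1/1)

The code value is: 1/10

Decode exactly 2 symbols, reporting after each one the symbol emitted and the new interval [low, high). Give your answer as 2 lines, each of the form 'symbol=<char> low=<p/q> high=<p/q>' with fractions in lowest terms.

Answer: symbol=a low=0/1 high=1/5
symbol=b low=1/25 high=4/25

Derivation:
Step 1: interval [0/1, 1/1), width = 1/1 - 0/1 = 1/1
  'a': [0/1 + 1/1*0/1, 0/1 + 1/1*1/5) = [0/1, 1/5) <- contains code 1/10
  'b': [0/1 + 1/1*1/5, 0/1 + 1/1*4/5) = [1/5, 4/5)
  'd': [0/1 + 1/1*4/5, 0/1 + 1/1*1/1) = [4/5, 1/1)
  emit 'a', narrow to [0/1, 1/5)
Step 2: interval [0/1, 1/5), width = 1/5 - 0/1 = 1/5
  'a': [0/1 + 1/5*0/1, 0/1 + 1/5*1/5) = [0/1, 1/25)
  'b': [0/1 + 1/5*1/5, 0/1 + 1/5*4/5) = [1/25, 4/25) <- contains code 1/10
  'd': [0/1 + 1/5*4/5, 0/1 + 1/5*1/1) = [4/25, 1/5)
  emit 'b', narrow to [1/25, 4/25)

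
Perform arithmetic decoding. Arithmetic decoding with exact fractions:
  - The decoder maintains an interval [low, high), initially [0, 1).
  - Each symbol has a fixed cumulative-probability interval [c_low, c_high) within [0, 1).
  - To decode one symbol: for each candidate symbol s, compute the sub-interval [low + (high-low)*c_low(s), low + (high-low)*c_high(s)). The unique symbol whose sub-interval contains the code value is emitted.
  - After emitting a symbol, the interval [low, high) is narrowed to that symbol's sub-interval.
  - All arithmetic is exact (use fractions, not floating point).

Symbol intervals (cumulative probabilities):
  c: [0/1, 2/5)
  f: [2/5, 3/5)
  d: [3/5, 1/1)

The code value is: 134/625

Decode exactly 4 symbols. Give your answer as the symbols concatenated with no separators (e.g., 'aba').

Step 1: interval [0/1, 1/1), width = 1/1 - 0/1 = 1/1
  'c': [0/1 + 1/1*0/1, 0/1 + 1/1*2/5) = [0/1, 2/5) <- contains code 134/625
  'f': [0/1 + 1/1*2/5, 0/1 + 1/1*3/5) = [2/5, 3/5)
  'd': [0/1 + 1/1*3/5, 0/1 + 1/1*1/1) = [3/5, 1/1)
  emit 'c', narrow to [0/1, 2/5)
Step 2: interval [0/1, 2/5), width = 2/5 - 0/1 = 2/5
  'c': [0/1 + 2/5*0/1, 0/1 + 2/5*2/5) = [0/1, 4/25)
  'f': [0/1 + 2/5*2/5, 0/1 + 2/5*3/5) = [4/25, 6/25) <- contains code 134/625
  'd': [0/1 + 2/5*3/5, 0/1 + 2/5*1/1) = [6/25, 2/5)
  emit 'f', narrow to [4/25, 6/25)
Step 3: interval [4/25, 6/25), width = 6/25 - 4/25 = 2/25
  'c': [4/25 + 2/25*0/1, 4/25 + 2/25*2/5) = [4/25, 24/125)
  'f': [4/25 + 2/25*2/5, 4/25 + 2/25*3/5) = [24/125, 26/125)
  'd': [4/25 + 2/25*3/5, 4/25 + 2/25*1/1) = [26/125, 6/25) <- contains code 134/625
  emit 'd', narrow to [26/125, 6/25)
Step 4: interval [26/125, 6/25), width = 6/25 - 26/125 = 4/125
  'c': [26/125 + 4/125*0/1, 26/125 + 4/125*2/5) = [26/125, 138/625) <- contains code 134/625
  'f': [26/125 + 4/125*2/5, 26/125 + 4/125*3/5) = [138/625, 142/625)
  'd': [26/125 + 4/125*3/5, 26/125 + 4/125*1/1) = [142/625, 6/25)
  emit 'c', narrow to [26/125, 138/625)

Answer: cfdc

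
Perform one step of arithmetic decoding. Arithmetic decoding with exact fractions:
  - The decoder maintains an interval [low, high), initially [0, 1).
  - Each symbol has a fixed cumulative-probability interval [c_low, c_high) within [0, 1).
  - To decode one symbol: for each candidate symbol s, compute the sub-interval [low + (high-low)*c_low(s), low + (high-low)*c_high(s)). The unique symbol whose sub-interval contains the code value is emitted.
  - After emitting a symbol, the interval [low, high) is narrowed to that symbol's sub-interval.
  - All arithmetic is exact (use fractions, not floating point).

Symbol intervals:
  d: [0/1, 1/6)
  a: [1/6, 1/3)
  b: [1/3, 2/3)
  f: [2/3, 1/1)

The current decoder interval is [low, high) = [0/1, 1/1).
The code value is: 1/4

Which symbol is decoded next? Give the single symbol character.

Interval width = high − low = 1/1 − 0/1 = 1/1
Scaled code = (code − low) / width = (1/4 − 0/1) / 1/1 = 1/4
  d: [0/1, 1/6) 
  a: [1/6, 1/3) ← scaled code falls here ✓
  b: [1/3, 2/3) 
  f: [2/3, 1/1) 

Answer: a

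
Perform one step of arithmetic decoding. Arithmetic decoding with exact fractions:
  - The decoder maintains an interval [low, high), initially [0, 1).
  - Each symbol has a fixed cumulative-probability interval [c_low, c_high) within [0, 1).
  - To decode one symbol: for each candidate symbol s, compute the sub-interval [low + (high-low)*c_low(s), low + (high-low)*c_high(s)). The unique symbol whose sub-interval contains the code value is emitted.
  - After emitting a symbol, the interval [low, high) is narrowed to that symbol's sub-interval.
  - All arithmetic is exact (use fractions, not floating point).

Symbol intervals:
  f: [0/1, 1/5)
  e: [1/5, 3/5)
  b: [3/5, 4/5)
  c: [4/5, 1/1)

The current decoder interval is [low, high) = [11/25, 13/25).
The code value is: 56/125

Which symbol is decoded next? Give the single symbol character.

Answer: f

Derivation:
Interval width = high − low = 13/25 − 11/25 = 2/25
Scaled code = (code − low) / width = (56/125 − 11/25) / 2/25 = 1/10
  f: [0/1, 1/5) ← scaled code falls here ✓
  e: [1/5, 3/5) 
  b: [3/5, 4/5) 
  c: [4/5, 1/1) 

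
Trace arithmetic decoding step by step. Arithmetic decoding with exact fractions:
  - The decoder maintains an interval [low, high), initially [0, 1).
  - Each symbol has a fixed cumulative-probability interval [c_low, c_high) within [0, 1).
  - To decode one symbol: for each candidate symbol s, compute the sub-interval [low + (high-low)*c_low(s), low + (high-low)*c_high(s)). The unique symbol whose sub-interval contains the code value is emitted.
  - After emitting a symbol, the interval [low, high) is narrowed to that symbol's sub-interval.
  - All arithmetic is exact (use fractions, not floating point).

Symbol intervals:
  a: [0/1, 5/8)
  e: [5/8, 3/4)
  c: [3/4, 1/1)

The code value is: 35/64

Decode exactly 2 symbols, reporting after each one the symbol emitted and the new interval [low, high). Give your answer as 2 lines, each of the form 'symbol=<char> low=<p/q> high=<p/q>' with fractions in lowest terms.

Answer: symbol=a low=0/1 high=5/8
symbol=c low=15/32 high=5/8

Derivation:
Step 1: interval [0/1, 1/1), width = 1/1 - 0/1 = 1/1
  'a': [0/1 + 1/1*0/1, 0/1 + 1/1*5/8) = [0/1, 5/8) <- contains code 35/64
  'e': [0/1 + 1/1*5/8, 0/1 + 1/1*3/4) = [5/8, 3/4)
  'c': [0/1 + 1/1*3/4, 0/1 + 1/1*1/1) = [3/4, 1/1)
  emit 'a', narrow to [0/1, 5/8)
Step 2: interval [0/1, 5/8), width = 5/8 - 0/1 = 5/8
  'a': [0/1 + 5/8*0/1, 0/1 + 5/8*5/8) = [0/1, 25/64)
  'e': [0/1 + 5/8*5/8, 0/1 + 5/8*3/4) = [25/64, 15/32)
  'c': [0/1 + 5/8*3/4, 0/1 + 5/8*1/1) = [15/32, 5/8) <- contains code 35/64
  emit 'c', narrow to [15/32, 5/8)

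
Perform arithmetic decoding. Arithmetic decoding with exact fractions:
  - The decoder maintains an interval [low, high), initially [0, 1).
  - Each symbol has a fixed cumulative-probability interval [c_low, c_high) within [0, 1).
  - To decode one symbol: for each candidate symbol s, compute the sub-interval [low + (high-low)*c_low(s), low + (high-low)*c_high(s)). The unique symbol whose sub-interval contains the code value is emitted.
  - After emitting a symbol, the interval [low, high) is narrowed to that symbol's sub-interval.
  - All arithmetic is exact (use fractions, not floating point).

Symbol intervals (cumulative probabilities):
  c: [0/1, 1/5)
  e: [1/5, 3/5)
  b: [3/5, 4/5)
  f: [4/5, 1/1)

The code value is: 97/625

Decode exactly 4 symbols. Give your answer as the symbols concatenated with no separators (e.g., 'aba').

Answer: cbfe

Derivation:
Step 1: interval [0/1, 1/1), width = 1/1 - 0/1 = 1/1
  'c': [0/1 + 1/1*0/1, 0/1 + 1/1*1/5) = [0/1, 1/5) <- contains code 97/625
  'e': [0/1 + 1/1*1/5, 0/1 + 1/1*3/5) = [1/5, 3/5)
  'b': [0/1 + 1/1*3/5, 0/1 + 1/1*4/5) = [3/5, 4/5)
  'f': [0/1 + 1/1*4/5, 0/1 + 1/1*1/1) = [4/5, 1/1)
  emit 'c', narrow to [0/1, 1/5)
Step 2: interval [0/1, 1/5), width = 1/5 - 0/1 = 1/5
  'c': [0/1 + 1/5*0/1, 0/1 + 1/5*1/5) = [0/1, 1/25)
  'e': [0/1 + 1/5*1/5, 0/1 + 1/5*3/5) = [1/25, 3/25)
  'b': [0/1 + 1/5*3/5, 0/1 + 1/5*4/5) = [3/25, 4/25) <- contains code 97/625
  'f': [0/1 + 1/5*4/5, 0/1 + 1/5*1/1) = [4/25, 1/5)
  emit 'b', narrow to [3/25, 4/25)
Step 3: interval [3/25, 4/25), width = 4/25 - 3/25 = 1/25
  'c': [3/25 + 1/25*0/1, 3/25 + 1/25*1/5) = [3/25, 16/125)
  'e': [3/25 + 1/25*1/5, 3/25 + 1/25*3/5) = [16/125, 18/125)
  'b': [3/25 + 1/25*3/5, 3/25 + 1/25*4/5) = [18/125, 19/125)
  'f': [3/25 + 1/25*4/5, 3/25 + 1/25*1/1) = [19/125, 4/25) <- contains code 97/625
  emit 'f', narrow to [19/125, 4/25)
Step 4: interval [19/125, 4/25), width = 4/25 - 19/125 = 1/125
  'c': [19/125 + 1/125*0/1, 19/125 + 1/125*1/5) = [19/125, 96/625)
  'e': [19/125 + 1/125*1/5, 19/125 + 1/125*3/5) = [96/625, 98/625) <- contains code 97/625
  'b': [19/125 + 1/125*3/5, 19/125 + 1/125*4/5) = [98/625, 99/625)
  'f': [19/125 + 1/125*4/5, 19/125 + 1/125*1/1) = [99/625, 4/25)
  emit 'e', narrow to [96/625, 98/625)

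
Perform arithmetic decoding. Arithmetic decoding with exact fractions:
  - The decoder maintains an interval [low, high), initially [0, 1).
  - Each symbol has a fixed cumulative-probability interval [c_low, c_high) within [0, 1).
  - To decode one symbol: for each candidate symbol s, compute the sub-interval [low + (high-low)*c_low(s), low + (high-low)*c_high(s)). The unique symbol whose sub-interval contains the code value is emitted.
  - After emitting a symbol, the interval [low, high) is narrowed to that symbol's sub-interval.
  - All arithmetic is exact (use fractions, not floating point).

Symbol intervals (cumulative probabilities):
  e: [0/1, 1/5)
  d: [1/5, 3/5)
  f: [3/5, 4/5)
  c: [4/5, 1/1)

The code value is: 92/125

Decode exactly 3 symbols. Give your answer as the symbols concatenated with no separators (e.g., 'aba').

Step 1: interval [0/1, 1/1), width = 1/1 - 0/1 = 1/1
  'e': [0/1 + 1/1*0/1, 0/1 + 1/1*1/5) = [0/1, 1/5)
  'd': [0/1 + 1/1*1/5, 0/1 + 1/1*3/5) = [1/5, 3/5)
  'f': [0/1 + 1/1*3/5, 0/1 + 1/1*4/5) = [3/5, 4/5) <- contains code 92/125
  'c': [0/1 + 1/1*4/5, 0/1 + 1/1*1/1) = [4/5, 1/1)
  emit 'f', narrow to [3/5, 4/5)
Step 2: interval [3/5, 4/5), width = 4/5 - 3/5 = 1/5
  'e': [3/5 + 1/5*0/1, 3/5 + 1/5*1/5) = [3/5, 16/25)
  'd': [3/5 + 1/5*1/5, 3/5 + 1/5*3/5) = [16/25, 18/25)
  'f': [3/5 + 1/5*3/5, 3/5 + 1/5*4/5) = [18/25, 19/25) <- contains code 92/125
  'c': [3/5 + 1/5*4/5, 3/5 + 1/5*1/1) = [19/25, 4/5)
  emit 'f', narrow to [18/25, 19/25)
Step 3: interval [18/25, 19/25), width = 19/25 - 18/25 = 1/25
  'e': [18/25 + 1/25*0/1, 18/25 + 1/25*1/5) = [18/25, 91/125)
  'd': [18/25 + 1/25*1/5, 18/25 + 1/25*3/5) = [91/125, 93/125) <- contains code 92/125
  'f': [18/25 + 1/25*3/5, 18/25 + 1/25*4/5) = [93/125, 94/125)
  'c': [18/25 + 1/25*4/5, 18/25 + 1/25*1/1) = [94/125, 19/25)
  emit 'd', narrow to [91/125, 93/125)

Answer: ffd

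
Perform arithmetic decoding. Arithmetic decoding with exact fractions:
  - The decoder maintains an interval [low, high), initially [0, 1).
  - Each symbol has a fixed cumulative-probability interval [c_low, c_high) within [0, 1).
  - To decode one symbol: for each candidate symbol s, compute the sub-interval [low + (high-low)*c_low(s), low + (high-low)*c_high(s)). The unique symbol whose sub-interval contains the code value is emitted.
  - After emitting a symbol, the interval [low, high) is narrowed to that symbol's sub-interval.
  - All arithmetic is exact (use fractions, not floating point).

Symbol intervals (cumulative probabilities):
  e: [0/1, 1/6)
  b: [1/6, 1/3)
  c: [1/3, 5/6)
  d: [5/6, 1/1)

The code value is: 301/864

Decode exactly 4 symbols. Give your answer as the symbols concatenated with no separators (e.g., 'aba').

Step 1: interval [0/1, 1/1), width = 1/1 - 0/1 = 1/1
  'e': [0/1 + 1/1*0/1, 0/1 + 1/1*1/6) = [0/1, 1/6)
  'b': [0/1 + 1/1*1/6, 0/1 + 1/1*1/3) = [1/6, 1/3)
  'c': [0/1 + 1/1*1/3, 0/1 + 1/1*5/6) = [1/3, 5/6) <- contains code 301/864
  'd': [0/1 + 1/1*5/6, 0/1 + 1/1*1/1) = [5/6, 1/1)
  emit 'c', narrow to [1/3, 5/6)
Step 2: interval [1/3, 5/6), width = 5/6 - 1/3 = 1/2
  'e': [1/3 + 1/2*0/1, 1/3 + 1/2*1/6) = [1/3, 5/12) <- contains code 301/864
  'b': [1/3 + 1/2*1/6, 1/3 + 1/2*1/3) = [5/12, 1/2)
  'c': [1/3 + 1/2*1/3, 1/3 + 1/2*5/6) = [1/2, 3/4)
  'd': [1/3 + 1/2*5/6, 1/3 + 1/2*1/1) = [3/4, 5/6)
  emit 'e', narrow to [1/3, 5/12)
Step 3: interval [1/3, 5/12), width = 5/12 - 1/3 = 1/12
  'e': [1/3 + 1/12*0/1, 1/3 + 1/12*1/6) = [1/3, 25/72)
  'b': [1/3 + 1/12*1/6, 1/3 + 1/12*1/3) = [25/72, 13/36) <- contains code 301/864
  'c': [1/3 + 1/12*1/3, 1/3 + 1/12*5/6) = [13/36, 29/72)
  'd': [1/3 + 1/12*5/6, 1/3 + 1/12*1/1) = [29/72, 5/12)
  emit 'b', narrow to [25/72, 13/36)
Step 4: interval [25/72, 13/36), width = 13/36 - 25/72 = 1/72
  'e': [25/72 + 1/72*0/1, 25/72 + 1/72*1/6) = [25/72, 151/432) <- contains code 301/864
  'b': [25/72 + 1/72*1/6, 25/72 + 1/72*1/3) = [151/432, 19/54)
  'c': [25/72 + 1/72*1/3, 25/72 + 1/72*5/6) = [19/54, 155/432)
  'd': [25/72 + 1/72*5/6, 25/72 + 1/72*1/1) = [155/432, 13/36)
  emit 'e', narrow to [25/72, 151/432)

Answer: cebe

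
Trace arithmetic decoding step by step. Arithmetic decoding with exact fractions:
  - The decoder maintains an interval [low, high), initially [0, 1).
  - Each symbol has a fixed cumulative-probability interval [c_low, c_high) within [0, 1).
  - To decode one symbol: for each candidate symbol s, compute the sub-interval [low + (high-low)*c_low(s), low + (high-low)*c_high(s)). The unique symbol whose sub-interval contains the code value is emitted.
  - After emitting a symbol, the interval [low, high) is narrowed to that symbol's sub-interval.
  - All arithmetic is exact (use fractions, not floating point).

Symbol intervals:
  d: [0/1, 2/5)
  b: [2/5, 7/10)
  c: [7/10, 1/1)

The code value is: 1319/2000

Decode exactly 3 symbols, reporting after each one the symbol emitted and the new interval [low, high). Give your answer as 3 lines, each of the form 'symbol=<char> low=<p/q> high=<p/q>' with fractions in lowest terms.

Step 1: interval [0/1, 1/1), width = 1/1 - 0/1 = 1/1
  'd': [0/1 + 1/1*0/1, 0/1 + 1/1*2/5) = [0/1, 2/5)
  'b': [0/1 + 1/1*2/5, 0/1 + 1/1*7/10) = [2/5, 7/10) <- contains code 1319/2000
  'c': [0/1 + 1/1*7/10, 0/1 + 1/1*1/1) = [7/10, 1/1)
  emit 'b', narrow to [2/5, 7/10)
Step 2: interval [2/5, 7/10), width = 7/10 - 2/5 = 3/10
  'd': [2/5 + 3/10*0/1, 2/5 + 3/10*2/5) = [2/5, 13/25)
  'b': [2/5 + 3/10*2/5, 2/5 + 3/10*7/10) = [13/25, 61/100)
  'c': [2/5 + 3/10*7/10, 2/5 + 3/10*1/1) = [61/100, 7/10) <- contains code 1319/2000
  emit 'c', narrow to [61/100, 7/10)
Step 3: interval [61/100, 7/10), width = 7/10 - 61/100 = 9/100
  'd': [61/100 + 9/100*0/1, 61/100 + 9/100*2/5) = [61/100, 323/500)
  'b': [61/100 + 9/100*2/5, 61/100 + 9/100*7/10) = [323/500, 673/1000) <- contains code 1319/2000
  'c': [61/100 + 9/100*7/10, 61/100 + 9/100*1/1) = [673/1000, 7/10)
  emit 'b', narrow to [323/500, 673/1000)

Answer: symbol=b low=2/5 high=7/10
symbol=c low=61/100 high=7/10
symbol=b low=323/500 high=673/1000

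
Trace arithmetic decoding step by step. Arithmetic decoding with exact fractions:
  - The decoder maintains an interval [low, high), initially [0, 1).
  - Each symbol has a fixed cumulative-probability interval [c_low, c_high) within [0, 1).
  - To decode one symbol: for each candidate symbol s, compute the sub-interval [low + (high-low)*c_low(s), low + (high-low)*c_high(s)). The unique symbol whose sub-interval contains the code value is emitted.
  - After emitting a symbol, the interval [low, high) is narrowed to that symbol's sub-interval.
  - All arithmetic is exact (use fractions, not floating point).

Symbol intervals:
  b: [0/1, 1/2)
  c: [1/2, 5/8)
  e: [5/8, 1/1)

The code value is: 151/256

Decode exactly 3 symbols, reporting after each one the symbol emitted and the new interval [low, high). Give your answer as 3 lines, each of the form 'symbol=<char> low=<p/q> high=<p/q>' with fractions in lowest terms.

Step 1: interval [0/1, 1/1), width = 1/1 - 0/1 = 1/1
  'b': [0/1 + 1/1*0/1, 0/1 + 1/1*1/2) = [0/1, 1/2)
  'c': [0/1 + 1/1*1/2, 0/1 + 1/1*5/8) = [1/2, 5/8) <- contains code 151/256
  'e': [0/1 + 1/1*5/8, 0/1 + 1/1*1/1) = [5/8, 1/1)
  emit 'c', narrow to [1/2, 5/8)
Step 2: interval [1/2, 5/8), width = 5/8 - 1/2 = 1/8
  'b': [1/2 + 1/8*0/1, 1/2 + 1/8*1/2) = [1/2, 9/16)
  'c': [1/2 + 1/8*1/2, 1/2 + 1/8*5/8) = [9/16, 37/64)
  'e': [1/2 + 1/8*5/8, 1/2 + 1/8*1/1) = [37/64, 5/8) <- contains code 151/256
  emit 'e', narrow to [37/64, 5/8)
Step 3: interval [37/64, 5/8), width = 5/8 - 37/64 = 3/64
  'b': [37/64 + 3/64*0/1, 37/64 + 3/64*1/2) = [37/64, 77/128) <- contains code 151/256
  'c': [37/64 + 3/64*1/2, 37/64 + 3/64*5/8) = [77/128, 311/512)
  'e': [37/64 + 3/64*5/8, 37/64 + 3/64*1/1) = [311/512, 5/8)
  emit 'b', narrow to [37/64, 77/128)

Answer: symbol=c low=1/2 high=5/8
symbol=e low=37/64 high=5/8
symbol=b low=37/64 high=77/128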